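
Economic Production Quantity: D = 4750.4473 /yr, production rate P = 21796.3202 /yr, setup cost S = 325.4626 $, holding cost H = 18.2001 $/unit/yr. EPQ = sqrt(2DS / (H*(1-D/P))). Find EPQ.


1 - D/P = 1 - 0.2179 = 0.7821
H*(1-D/P) = 14.2334
2DS = 3092185.8588
EPQ = sqrt(217247.9810) = 466.0987

466.0987 units


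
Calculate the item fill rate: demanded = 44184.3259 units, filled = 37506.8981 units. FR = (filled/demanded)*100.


FR = 37506.8981 / 44184.3259 * 100 = 84.8873

84.8873%


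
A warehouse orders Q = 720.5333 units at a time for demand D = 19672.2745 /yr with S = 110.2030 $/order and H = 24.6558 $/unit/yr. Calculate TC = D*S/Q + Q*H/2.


Ordering cost = D*S/Q = 3008.8043
Holding cost = Q*H/2 = 8882.6625
TC = 3008.8043 + 8882.6625 = 11891.4667

11891.4667 $/yr


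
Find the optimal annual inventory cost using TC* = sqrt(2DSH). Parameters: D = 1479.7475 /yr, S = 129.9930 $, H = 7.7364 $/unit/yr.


2*D*S*H = 2976298.5545
TC* = sqrt(2976298.5545) = 1725.1952

1725.1952 $/yr


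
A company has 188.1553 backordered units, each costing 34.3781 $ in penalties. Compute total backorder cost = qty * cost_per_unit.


Total = 188.1553 * 34.3781 = 6468.4217

6468.4217 $


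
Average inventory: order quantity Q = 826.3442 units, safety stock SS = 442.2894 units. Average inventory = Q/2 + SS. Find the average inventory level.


Q/2 = 413.1721
Avg = 413.1721 + 442.2894 = 855.4615

855.4615 units


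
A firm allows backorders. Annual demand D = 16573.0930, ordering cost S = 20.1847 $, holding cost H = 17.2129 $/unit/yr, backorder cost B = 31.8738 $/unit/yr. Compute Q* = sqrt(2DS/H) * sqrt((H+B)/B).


sqrt(2DS/H) = 197.1519
sqrt((H+B)/B) = 1.2410
Q* = 197.1519 * 1.2410 = 244.6617

244.6617 units


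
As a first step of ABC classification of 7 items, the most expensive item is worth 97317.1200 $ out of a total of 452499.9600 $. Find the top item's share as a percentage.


Top item = 97317.1200
Total = 452499.9600
Percentage = 97317.1200 / 452499.9600 * 100 = 21.5065

21.5065%


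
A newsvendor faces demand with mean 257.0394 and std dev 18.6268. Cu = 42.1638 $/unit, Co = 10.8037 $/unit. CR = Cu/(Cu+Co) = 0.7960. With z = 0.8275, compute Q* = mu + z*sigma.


CR = Cu/(Cu+Co) = 42.1638/(42.1638+10.8037) = 0.7960
z = 0.8275
Q* = 257.0394 + 0.8275 * 18.6268 = 272.4531

272.4531 units


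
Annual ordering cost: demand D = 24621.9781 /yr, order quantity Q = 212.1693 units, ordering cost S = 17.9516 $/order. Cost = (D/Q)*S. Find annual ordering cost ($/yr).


Number of orders = D/Q = 116.0487
Cost = 116.0487 * 17.9516 = 2083.2604

2083.2604 $/yr


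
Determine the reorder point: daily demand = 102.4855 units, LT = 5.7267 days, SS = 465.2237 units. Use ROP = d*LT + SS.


d*LT = 102.4855 * 5.7267 = 586.9037
ROP = 586.9037 + 465.2237 = 1052.1274

1052.1274 units


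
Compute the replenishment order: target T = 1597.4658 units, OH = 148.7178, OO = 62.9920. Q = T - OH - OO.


Inventory position = OH + OO = 148.7178 + 62.9920 = 211.7098
Q = 1597.4658 - 211.7098 = 1385.7560

1385.7560 units


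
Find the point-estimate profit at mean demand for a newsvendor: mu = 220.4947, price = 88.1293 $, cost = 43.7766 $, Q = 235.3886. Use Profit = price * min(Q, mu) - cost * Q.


Sales at mu = min(235.3886, 220.4947) = 220.4947
Revenue = 88.1293 * 220.4947 = 19432.0436
Total cost = 43.7766 * 235.3886 = 10304.5126
Profit = 19432.0436 - 10304.5126 = 9127.5310

9127.5310 $


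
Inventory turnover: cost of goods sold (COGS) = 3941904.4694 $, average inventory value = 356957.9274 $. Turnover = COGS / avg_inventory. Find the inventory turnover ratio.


Turnover = 3941904.4694 / 356957.9274 = 11.0431

11.0431


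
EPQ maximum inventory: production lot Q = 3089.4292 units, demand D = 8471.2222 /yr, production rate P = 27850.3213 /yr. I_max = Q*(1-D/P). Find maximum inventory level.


D/P = 0.3042
1 - D/P = 0.6958
I_max = 3089.4292 * 0.6958 = 2149.7186

2149.7186 units


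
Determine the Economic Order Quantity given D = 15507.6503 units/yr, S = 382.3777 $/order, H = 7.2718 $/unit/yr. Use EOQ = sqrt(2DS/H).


2*D*S = 2 * 15507.6503 * 382.3777 = 11859559.3082
2*D*S/H = 1630897.3443
EOQ = sqrt(1630897.3443) = 1277.0659

1277.0659 units


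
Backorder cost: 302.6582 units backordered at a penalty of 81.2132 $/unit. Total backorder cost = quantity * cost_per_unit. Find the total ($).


Total = 302.6582 * 81.2132 = 24579.8409

24579.8409 $


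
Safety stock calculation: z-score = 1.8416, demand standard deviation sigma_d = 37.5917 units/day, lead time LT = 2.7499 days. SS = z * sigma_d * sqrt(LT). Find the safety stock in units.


sqrt(LT) = sqrt(2.7499) = 1.6583
SS = 1.8416 * 37.5917 * 1.6583 = 114.8010

114.8010 units


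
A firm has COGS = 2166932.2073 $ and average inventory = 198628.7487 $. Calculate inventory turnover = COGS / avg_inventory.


Turnover = 2166932.2073 / 198628.7487 = 10.9095

10.9095


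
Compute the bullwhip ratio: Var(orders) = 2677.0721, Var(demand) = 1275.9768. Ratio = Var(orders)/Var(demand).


BW = 2677.0721 / 1275.9768 = 2.0981

2.0981


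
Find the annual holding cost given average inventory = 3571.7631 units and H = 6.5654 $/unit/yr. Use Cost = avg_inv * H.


Cost = 3571.7631 * 6.5654 = 23450.0535

23450.0535 $/yr


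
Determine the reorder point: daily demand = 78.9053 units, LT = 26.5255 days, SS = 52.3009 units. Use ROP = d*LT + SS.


d*LT = 78.9053 * 26.5255 = 2093.0025
ROP = 2093.0025 + 52.3009 = 2145.3034

2145.3034 units


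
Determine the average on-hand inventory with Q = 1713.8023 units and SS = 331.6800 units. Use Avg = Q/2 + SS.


Q/2 = 856.9012
Avg = 856.9012 + 331.6800 = 1188.5811

1188.5811 units


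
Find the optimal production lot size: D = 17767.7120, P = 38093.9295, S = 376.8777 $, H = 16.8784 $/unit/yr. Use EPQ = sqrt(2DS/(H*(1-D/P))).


1 - D/P = 1 - 0.4664 = 0.5336
H*(1-D/P) = 9.0060
2DS = 13392508.8656
EPQ = sqrt(1487064.7288) = 1219.4526

1219.4526 units


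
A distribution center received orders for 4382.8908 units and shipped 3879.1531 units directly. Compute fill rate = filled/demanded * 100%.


FR = 3879.1531 / 4382.8908 * 100 = 88.5067

88.5067%


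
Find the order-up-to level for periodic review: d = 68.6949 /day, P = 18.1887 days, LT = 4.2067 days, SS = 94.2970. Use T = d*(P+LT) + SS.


P + LT = 22.3954
d*(P+LT) = 68.6949 * 22.3954 = 1538.4498
T = 1538.4498 + 94.2970 = 1632.7468

1632.7468 units


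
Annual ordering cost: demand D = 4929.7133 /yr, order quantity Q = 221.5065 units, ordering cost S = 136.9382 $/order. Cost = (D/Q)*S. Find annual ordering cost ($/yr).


Number of orders = D/Q = 22.2554
Cost = 22.2554 * 136.9382 = 3047.6129

3047.6129 $/yr


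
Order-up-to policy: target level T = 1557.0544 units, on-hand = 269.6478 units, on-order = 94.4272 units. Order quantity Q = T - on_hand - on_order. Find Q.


Inventory position = OH + OO = 269.6478 + 94.4272 = 364.0750
Q = 1557.0544 - 364.0750 = 1192.9794

1192.9794 units


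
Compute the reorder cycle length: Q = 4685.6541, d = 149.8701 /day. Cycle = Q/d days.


Cycle = 4685.6541 / 149.8701 = 31.2648

31.2648 days


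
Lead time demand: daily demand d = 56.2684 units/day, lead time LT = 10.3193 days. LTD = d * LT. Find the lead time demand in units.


LTD = 56.2684 * 10.3193 = 580.6505

580.6505 units


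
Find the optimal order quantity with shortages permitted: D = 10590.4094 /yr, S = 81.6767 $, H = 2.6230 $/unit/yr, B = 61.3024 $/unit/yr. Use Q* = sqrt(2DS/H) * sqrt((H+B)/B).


sqrt(2DS/H) = 812.1221
sqrt((H+B)/B) = 1.0212
Q* = 812.1221 * 1.0212 = 829.3146

829.3146 units


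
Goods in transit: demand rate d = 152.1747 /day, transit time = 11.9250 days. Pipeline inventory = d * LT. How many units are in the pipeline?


Pipeline = 152.1747 * 11.9250 = 1814.6833

1814.6833 units


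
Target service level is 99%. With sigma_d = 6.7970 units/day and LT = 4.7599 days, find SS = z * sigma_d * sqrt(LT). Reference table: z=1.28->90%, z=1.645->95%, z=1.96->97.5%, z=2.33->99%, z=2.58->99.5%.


From the table, SL = 99% corresponds to z = 2.33
sqrt(LT) = sqrt(4.7599) = 2.1817
SS = 2.33 * 6.7970 * 2.1817 = 34.5519

34.5519 units


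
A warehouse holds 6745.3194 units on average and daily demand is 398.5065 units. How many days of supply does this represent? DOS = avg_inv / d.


DOS = 6745.3194 / 398.5065 = 16.9265

16.9265 days


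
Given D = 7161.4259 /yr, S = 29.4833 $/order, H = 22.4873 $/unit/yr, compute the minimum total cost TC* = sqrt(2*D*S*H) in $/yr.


2*D*S*H = 9496048.0520
TC* = sqrt(9496048.0520) = 3081.5658

3081.5658 $/yr


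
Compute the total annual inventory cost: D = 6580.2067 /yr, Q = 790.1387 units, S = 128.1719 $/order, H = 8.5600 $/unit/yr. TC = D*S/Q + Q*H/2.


Ordering cost = D*S/Q = 1067.4045
Holding cost = Q*H/2 = 3381.7936
TC = 1067.4045 + 3381.7936 = 4449.1981

4449.1981 $/yr


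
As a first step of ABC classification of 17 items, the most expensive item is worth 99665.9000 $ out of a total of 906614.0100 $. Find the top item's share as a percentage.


Top item = 99665.9000
Total = 906614.0100
Percentage = 99665.9000 / 906614.0100 * 100 = 10.9932

10.9932%


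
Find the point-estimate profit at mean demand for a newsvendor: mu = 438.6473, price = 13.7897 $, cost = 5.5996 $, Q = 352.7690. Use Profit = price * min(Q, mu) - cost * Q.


Sales at mu = min(352.7690, 438.6473) = 352.7690
Revenue = 13.7897 * 352.7690 = 4864.5787
Total cost = 5.5996 * 352.7690 = 1975.3653
Profit = 4864.5787 - 1975.3653 = 2889.2134

2889.2134 $


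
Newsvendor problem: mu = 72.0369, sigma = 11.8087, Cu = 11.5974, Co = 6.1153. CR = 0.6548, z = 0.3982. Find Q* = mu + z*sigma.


CR = Cu/(Cu+Co) = 11.5974/(11.5974+6.1153) = 0.6548
z = 0.3982
Q* = 72.0369 + 0.3982 * 11.8087 = 76.7391

76.7391 units


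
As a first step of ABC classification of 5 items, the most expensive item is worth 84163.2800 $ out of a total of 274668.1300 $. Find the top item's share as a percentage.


Top item = 84163.2800
Total = 274668.1300
Percentage = 84163.2800 / 274668.1300 * 100 = 30.6418

30.6418%


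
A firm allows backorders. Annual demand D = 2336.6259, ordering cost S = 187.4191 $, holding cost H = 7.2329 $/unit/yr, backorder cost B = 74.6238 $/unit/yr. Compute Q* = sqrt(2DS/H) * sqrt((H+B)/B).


sqrt(2DS/H) = 347.9848
sqrt((H+B)/B) = 1.0473
Q* = 347.9848 * 1.0473 = 364.4590

364.4590 units


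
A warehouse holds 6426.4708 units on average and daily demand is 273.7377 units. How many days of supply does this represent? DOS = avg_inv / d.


DOS = 6426.4708 / 273.7377 = 23.4767

23.4767 days


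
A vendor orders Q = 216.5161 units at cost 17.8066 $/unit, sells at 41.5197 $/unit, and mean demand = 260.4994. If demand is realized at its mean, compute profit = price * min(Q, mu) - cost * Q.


Sales at mu = min(216.5161, 260.4994) = 216.5161
Revenue = 41.5197 * 216.5161 = 8989.6835
Total cost = 17.8066 * 216.5161 = 3855.4156
Profit = 8989.6835 - 3855.4156 = 5134.2679

5134.2679 $


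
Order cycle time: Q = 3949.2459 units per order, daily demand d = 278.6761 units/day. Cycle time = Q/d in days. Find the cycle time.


Cycle = 3949.2459 / 278.6761 = 14.1715

14.1715 days


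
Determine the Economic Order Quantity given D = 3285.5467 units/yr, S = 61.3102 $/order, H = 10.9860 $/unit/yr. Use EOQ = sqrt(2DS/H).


2*D*S = 2 * 3285.5467 * 61.3102 = 402875.0506
2*D*S/H = 36671.6776
EOQ = sqrt(36671.6776) = 191.4985

191.4985 units


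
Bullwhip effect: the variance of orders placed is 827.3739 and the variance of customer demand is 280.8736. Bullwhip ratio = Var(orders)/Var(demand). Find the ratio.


BW = 827.3739 / 280.8736 = 2.9457

2.9457


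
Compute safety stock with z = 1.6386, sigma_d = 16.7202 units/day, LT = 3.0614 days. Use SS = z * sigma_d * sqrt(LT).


sqrt(LT) = sqrt(3.0614) = 1.7497
SS = 1.6386 * 16.7202 * 1.7497 = 47.9374

47.9374 units


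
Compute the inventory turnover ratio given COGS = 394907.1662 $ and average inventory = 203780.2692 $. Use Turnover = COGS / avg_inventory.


Turnover = 394907.1662 / 203780.2692 = 1.9379

1.9379


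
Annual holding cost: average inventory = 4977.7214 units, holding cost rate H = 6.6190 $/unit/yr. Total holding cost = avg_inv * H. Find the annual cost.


Cost = 4977.7214 * 6.6190 = 32947.5379

32947.5379 $/yr


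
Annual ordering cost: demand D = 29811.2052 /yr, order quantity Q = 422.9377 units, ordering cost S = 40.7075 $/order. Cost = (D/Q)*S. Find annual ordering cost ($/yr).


Number of orders = D/Q = 70.4860
Cost = 70.4860 * 40.7075 = 2869.3106

2869.3106 $/yr


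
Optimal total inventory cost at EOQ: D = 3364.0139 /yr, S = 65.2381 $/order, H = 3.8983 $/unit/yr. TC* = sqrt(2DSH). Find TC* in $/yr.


2*D*S*H = 1711056.4563
TC* = sqrt(1711056.4563) = 1308.0736

1308.0736 $/yr


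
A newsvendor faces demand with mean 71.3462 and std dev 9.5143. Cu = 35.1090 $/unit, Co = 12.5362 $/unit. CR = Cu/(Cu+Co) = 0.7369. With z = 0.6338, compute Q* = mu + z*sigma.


CR = Cu/(Cu+Co) = 35.1090/(35.1090+12.5362) = 0.7369
z = 0.6338
Q* = 71.3462 + 0.6338 * 9.5143 = 77.3764

77.3764 units


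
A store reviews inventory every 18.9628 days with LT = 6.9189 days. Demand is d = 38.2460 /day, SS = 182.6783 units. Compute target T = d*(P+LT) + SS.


P + LT = 25.8817
d*(P+LT) = 38.2460 * 25.8817 = 989.8715
T = 989.8715 + 182.6783 = 1172.5498

1172.5498 units


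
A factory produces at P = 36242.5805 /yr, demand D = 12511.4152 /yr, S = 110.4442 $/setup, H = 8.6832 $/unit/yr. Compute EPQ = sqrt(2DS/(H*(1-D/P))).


1 - D/P = 1 - 0.3452 = 0.6548
H*(1-D/P) = 5.6856
2DS = 2763626.4853
EPQ = sqrt(486070.8642) = 697.1878

697.1878 units


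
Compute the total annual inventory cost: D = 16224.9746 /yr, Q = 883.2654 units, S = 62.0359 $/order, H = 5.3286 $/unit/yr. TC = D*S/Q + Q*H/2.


Ordering cost = D*S/Q = 1139.5566
Holding cost = Q*H/2 = 2353.2840
TC = 1139.5566 + 2353.2840 = 3492.8406

3492.8406 $/yr


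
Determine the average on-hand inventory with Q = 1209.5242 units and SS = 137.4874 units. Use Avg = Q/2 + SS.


Q/2 = 604.7621
Avg = 604.7621 + 137.4874 = 742.2495

742.2495 units


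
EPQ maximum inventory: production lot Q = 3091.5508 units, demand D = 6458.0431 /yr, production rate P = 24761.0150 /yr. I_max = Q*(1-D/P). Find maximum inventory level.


D/P = 0.2608
1 - D/P = 0.7392
I_max = 3091.5508 * 0.7392 = 2285.2281

2285.2281 units


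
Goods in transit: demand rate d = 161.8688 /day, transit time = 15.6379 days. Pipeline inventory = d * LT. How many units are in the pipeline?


Pipeline = 161.8688 * 15.6379 = 2531.2881

2531.2881 units


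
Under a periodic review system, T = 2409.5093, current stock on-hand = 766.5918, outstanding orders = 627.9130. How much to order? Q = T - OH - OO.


Inventory position = OH + OO = 766.5918 + 627.9130 = 1394.5048
Q = 2409.5093 - 1394.5048 = 1015.0045

1015.0045 units


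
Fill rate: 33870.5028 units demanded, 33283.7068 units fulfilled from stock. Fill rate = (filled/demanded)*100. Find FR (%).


FR = 33283.7068 / 33870.5028 * 100 = 98.2675

98.2675%


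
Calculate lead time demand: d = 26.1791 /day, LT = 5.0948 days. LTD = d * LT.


LTD = 26.1791 * 5.0948 = 133.3773

133.3773 units


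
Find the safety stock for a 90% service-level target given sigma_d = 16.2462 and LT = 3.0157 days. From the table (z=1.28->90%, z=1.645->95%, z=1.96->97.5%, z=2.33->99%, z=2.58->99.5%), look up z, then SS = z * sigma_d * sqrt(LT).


From the table, SL = 90% corresponds to z = 1.28
sqrt(LT) = sqrt(3.0157) = 1.7366
SS = 1.28 * 16.2462 * 1.7366 = 36.1124

36.1124 units


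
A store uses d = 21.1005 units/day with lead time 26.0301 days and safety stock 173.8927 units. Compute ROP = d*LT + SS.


d*LT = 21.1005 * 26.0301 = 549.2481
ROP = 549.2481 + 173.8927 = 723.1408

723.1408 units


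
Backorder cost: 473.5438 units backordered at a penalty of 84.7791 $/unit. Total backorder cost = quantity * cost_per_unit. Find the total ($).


Total = 473.5438 * 84.7791 = 40146.6172

40146.6172 $


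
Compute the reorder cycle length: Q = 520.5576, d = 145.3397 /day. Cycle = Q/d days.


Cycle = 520.5576 / 145.3397 = 3.5817

3.5817 days


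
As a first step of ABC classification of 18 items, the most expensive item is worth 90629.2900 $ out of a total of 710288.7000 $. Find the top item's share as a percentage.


Top item = 90629.2900
Total = 710288.7000
Percentage = 90629.2900 / 710288.7000 * 100 = 12.7595

12.7595%


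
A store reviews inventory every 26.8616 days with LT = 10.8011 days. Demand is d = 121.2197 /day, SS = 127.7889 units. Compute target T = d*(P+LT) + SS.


P + LT = 37.6627
d*(P+LT) = 121.2197 * 37.6627 = 4565.4612
T = 4565.4612 + 127.7889 = 4693.2501

4693.2501 units


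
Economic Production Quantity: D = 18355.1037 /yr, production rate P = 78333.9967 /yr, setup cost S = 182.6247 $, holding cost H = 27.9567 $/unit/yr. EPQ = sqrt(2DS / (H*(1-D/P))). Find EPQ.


1 - D/P = 1 - 0.2343 = 0.7657
H*(1-D/P) = 21.4059
2DS = 6704190.6134
EPQ = sqrt(313193.1732) = 559.6366

559.6366 units


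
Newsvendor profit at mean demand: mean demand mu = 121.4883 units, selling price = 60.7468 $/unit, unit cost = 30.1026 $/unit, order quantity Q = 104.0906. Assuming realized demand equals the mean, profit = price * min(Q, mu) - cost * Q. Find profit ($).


Sales at mu = min(104.0906, 121.4883) = 104.0906
Revenue = 60.7468 * 104.0906 = 6323.1709
Total cost = 30.1026 * 104.0906 = 3133.3977
Profit = 6323.1709 - 3133.3977 = 3189.7732

3189.7732 $


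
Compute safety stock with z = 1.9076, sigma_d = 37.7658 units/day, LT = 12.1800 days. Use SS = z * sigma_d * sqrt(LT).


sqrt(LT) = sqrt(12.1800) = 3.4900
SS = 1.9076 * 37.7658 * 3.4900 = 251.4257

251.4257 units


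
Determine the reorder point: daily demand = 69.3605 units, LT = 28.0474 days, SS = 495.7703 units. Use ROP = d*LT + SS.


d*LT = 69.3605 * 28.0474 = 1945.3817
ROP = 1945.3817 + 495.7703 = 2441.1520

2441.1520 units


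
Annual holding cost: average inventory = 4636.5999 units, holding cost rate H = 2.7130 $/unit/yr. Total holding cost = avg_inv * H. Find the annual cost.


Cost = 4636.5999 * 2.7130 = 12579.0955

12579.0955 $/yr


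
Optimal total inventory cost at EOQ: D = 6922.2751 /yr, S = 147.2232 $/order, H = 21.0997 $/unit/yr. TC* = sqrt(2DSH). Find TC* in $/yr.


2*D*S*H = 43006231.0697
TC* = sqrt(43006231.0697) = 6557.9136

6557.9136 $/yr


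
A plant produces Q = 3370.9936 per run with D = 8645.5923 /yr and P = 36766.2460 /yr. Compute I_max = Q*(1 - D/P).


D/P = 0.2352
1 - D/P = 0.7648
I_max = 3370.9936 * 0.7648 = 2578.3036

2578.3036 units


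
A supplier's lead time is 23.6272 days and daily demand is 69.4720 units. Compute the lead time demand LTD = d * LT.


LTD = 69.4720 * 23.6272 = 1641.4288

1641.4288 units


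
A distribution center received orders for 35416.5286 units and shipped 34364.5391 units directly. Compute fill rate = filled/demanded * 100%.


FR = 34364.5391 / 35416.5286 * 100 = 97.0297

97.0297%


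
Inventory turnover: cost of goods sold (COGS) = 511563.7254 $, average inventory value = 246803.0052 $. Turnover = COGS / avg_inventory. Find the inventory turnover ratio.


Turnover = 511563.7254 / 246803.0052 = 2.0728

2.0728


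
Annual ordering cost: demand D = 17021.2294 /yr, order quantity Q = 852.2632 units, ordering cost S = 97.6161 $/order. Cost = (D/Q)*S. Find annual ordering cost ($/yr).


Number of orders = D/Q = 19.9718
Cost = 19.9718 * 97.6161 = 1949.5691

1949.5691 $/yr


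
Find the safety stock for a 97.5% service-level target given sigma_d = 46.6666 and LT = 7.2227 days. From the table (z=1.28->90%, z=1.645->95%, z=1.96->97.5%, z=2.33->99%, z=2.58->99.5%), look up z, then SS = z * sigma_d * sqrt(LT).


From the table, SL = 97.5% corresponds to z = 1.96
sqrt(LT) = sqrt(7.2227) = 2.6875
SS = 1.96 * 46.6666 * 2.6875 = 245.8171

245.8171 units


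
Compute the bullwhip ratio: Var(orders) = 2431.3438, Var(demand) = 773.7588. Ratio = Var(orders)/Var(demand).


BW = 2431.3438 / 773.7588 = 3.1423

3.1423


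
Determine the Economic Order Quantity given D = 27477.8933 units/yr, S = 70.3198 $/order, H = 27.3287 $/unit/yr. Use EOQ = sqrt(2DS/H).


2*D*S = 2 * 27477.8933 * 70.3198 = 3864479.9226
2*D*S/H = 141407.3821
EOQ = sqrt(141407.3821) = 376.0417

376.0417 units


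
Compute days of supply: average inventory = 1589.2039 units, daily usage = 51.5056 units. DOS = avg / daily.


DOS = 1589.2039 / 51.5056 = 30.8550

30.8550 days


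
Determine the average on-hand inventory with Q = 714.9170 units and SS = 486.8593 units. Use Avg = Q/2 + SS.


Q/2 = 357.4585
Avg = 357.4585 + 486.8593 = 844.3178

844.3178 units


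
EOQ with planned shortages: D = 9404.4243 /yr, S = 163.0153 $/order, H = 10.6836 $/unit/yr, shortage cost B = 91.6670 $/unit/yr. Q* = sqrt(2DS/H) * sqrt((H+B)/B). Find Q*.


sqrt(2DS/H) = 535.7183
sqrt((H+B)/B) = 1.0567
Q* = 535.7183 * 1.0567 = 566.0766

566.0766 units


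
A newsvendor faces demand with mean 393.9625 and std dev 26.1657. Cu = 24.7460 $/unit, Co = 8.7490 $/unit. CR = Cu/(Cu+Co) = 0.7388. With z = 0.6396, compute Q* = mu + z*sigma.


CR = Cu/(Cu+Co) = 24.7460/(24.7460+8.7490) = 0.7388
z = 0.6396
Q* = 393.9625 + 0.6396 * 26.1657 = 410.6981

410.6981 units


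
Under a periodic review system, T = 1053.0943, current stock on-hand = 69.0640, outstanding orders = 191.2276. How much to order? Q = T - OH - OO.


Inventory position = OH + OO = 69.0640 + 191.2276 = 260.2916
Q = 1053.0943 - 260.2916 = 792.8027

792.8027 units


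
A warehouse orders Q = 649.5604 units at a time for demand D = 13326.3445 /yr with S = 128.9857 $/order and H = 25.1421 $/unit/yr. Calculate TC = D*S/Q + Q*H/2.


Ordering cost = D*S/Q = 2646.2633
Holding cost = Q*H/2 = 8165.6563
TC = 2646.2633 + 8165.6563 = 10811.9196

10811.9196 $/yr


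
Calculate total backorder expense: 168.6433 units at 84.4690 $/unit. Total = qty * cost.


Total = 168.6433 * 84.4690 = 14245.1309

14245.1309 $


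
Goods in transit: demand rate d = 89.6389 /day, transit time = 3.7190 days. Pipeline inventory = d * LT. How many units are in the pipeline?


Pipeline = 89.6389 * 3.7190 = 333.3671

333.3671 units


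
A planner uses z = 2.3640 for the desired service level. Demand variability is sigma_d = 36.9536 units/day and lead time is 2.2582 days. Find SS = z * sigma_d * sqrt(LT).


sqrt(LT) = sqrt(2.2582) = 1.5027
SS = 2.3640 * 36.9536 * 1.5027 = 131.2760

131.2760 units


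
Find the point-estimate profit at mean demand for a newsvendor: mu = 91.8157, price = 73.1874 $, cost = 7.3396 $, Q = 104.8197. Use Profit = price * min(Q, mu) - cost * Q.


Sales at mu = min(104.8197, 91.8157) = 91.8157
Revenue = 73.1874 * 91.8157 = 6719.7524
Total cost = 7.3396 * 104.8197 = 769.3347
Profit = 6719.7524 - 769.3347 = 5950.4177

5950.4177 $


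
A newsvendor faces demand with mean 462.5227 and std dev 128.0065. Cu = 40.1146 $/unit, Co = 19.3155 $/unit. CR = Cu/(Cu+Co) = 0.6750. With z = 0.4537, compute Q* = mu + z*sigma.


CR = Cu/(Cu+Co) = 40.1146/(40.1146+19.3155) = 0.6750
z = 0.4537
Q* = 462.5227 + 0.4537 * 128.0065 = 520.5992

520.5992 units


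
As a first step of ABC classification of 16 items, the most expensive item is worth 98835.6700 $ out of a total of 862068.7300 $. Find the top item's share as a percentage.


Top item = 98835.6700
Total = 862068.7300
Percentage = 98835.6700 / 862068.7300 * 100 = 11.4649

11.4649%


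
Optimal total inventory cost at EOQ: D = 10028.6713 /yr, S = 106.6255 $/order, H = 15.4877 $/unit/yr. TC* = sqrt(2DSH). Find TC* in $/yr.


2*D*S*H = 33122369.7652
TC* = sqrt(33122369.7652) = 5755.2037

5755.2037 $/yr


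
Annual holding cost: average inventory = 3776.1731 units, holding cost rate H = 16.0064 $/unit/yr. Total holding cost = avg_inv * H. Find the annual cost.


Cost = 3776.1731 * 16.0064 = 60442.9371

60442.9371 $/yr


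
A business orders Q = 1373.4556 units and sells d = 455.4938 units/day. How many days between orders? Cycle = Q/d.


Cycle = 1373.4556 / 455.4938 = 3.0153

3.0153 days


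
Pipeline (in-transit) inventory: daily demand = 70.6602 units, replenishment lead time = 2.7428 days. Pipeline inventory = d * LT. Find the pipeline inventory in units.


Pipeline = 70.6602 * 2.7428 = 193.8068

193.8068 units


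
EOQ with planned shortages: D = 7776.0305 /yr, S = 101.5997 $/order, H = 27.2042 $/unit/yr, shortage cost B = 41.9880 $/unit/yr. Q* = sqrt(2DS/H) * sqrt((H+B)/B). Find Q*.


sqrt(2DS/H) = 241.0029
sqrt((H+B)/B) = 1.2837
Q* = 241.0029 * 1.2837 = 309.3771

309.3771 units


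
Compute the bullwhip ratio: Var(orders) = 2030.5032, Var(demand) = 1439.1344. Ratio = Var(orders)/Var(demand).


BW = 2030.5032 / 1439.1344 = 1.4109

1.4109


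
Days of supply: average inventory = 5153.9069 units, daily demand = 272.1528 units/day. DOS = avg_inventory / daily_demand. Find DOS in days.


DOS = 5153.9069 / 272.1528 = 18.9375

18.9375 days


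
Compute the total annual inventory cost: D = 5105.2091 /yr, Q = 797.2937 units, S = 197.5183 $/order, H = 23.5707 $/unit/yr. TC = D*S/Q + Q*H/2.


Ordering cost = D*S/Q = 1264.7437
Holding cost = Q*H/2 = 9396.3853
TC = 1264.7437 + 9396.3853 = 10661.1291

10661.1291 $/yr


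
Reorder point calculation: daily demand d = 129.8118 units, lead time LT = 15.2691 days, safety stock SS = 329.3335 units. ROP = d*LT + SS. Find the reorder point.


d*LT = 129.8118 * 15.2691 = 1982.1094
ROP = 1982.1094 + 329.3335 = 2311.4429

2311.4429 units


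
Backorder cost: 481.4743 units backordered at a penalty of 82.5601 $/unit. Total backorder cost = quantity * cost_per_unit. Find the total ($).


Total = 481.4743 * 82.5601 = 39750.5664

39750.5664 $


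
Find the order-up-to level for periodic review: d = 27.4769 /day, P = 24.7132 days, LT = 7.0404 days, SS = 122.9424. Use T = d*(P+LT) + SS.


P + LT = 31.7536
d*(P+LT) = 27.4769 * 31.7536 = 872.4905
T = 872.4905 + 122.9424 = 995.4329

995.4329 units


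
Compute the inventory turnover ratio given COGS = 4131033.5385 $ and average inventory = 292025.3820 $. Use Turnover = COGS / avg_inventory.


Turnover = 4131033.5385 / 292025.3820 = 14.1461

14.1461


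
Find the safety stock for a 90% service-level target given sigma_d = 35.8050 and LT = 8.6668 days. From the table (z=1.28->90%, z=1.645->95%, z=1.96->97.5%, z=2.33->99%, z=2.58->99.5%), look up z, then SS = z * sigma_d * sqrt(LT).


From the table, SL = 90% corresponds to z = 1.28
sqrt(LT) = sqrt(8.6668) = 2.9439
SS = 1.28 * 35.8050 * 2.9439 = 134.9221

134.9221 units


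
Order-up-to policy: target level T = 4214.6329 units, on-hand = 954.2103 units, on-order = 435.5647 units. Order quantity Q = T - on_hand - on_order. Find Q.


Inventory position = OH + OO = 954.2103 + 435.5647 = 1389.7750
Q = 4214.6329 - 1389.7750 = 2824.8579

2824.8579 units


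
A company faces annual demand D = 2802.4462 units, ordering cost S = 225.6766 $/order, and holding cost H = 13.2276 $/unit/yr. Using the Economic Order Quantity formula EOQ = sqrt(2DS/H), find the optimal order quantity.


2*D*S = 2 * 2802.4462 * 225.6766 = 1264893.0602
2*D*S/H = 95625.2880
EOQ = sqrt(95625.2880) = 309.2334

309.2334 units


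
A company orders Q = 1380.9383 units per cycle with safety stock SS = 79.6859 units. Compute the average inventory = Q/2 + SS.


Q/2 = 690.4692
Avg = 690.4692 + 79.6859 = 770.1551

770.1551 units


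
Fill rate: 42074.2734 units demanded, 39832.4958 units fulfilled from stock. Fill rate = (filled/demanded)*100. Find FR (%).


FR = 39832.4958 / 42074.2734 * 100 = 94.6719

94.6719%


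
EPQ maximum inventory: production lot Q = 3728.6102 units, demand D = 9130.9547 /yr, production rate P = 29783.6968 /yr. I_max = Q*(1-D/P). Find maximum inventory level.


D/P = 0.3066
1 - D/P = 0.6934
I_max = 3728.6102 * 0.6934 = 2585.5093

2585.5093 units


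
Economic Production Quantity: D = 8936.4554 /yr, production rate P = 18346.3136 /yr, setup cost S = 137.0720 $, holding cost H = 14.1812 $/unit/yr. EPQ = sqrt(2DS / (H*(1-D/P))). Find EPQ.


1 - D/P = 1 - 0.4871 = 0.5129
H*(1-D/P) = 7.2736
2DS = 2449875.6292
EPQ = sqrt(336819.1607) = 580.3612

580.3612 units


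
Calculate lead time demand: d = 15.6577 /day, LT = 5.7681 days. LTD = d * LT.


LTD = 15.6577 * 5.7681 = 90.3152

90.3152 units


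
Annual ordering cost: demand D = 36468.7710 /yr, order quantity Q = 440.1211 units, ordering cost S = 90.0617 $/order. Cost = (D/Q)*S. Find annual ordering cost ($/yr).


Number of orders = D/Q = 82.8608
Cost = 82.8608 * 90.0617 = 7462.5814

7462.5814 $/yr


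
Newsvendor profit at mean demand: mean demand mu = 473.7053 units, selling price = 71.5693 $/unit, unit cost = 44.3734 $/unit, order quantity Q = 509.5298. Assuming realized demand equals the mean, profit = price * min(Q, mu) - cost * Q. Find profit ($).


Sales at mu = min(509.5298, 473.7053) = 473.7053
Revenue = 71.5693 * 473.7053 = 33902.7567
Total cost = 44.3734 * 509.5298 = 22609.5696
Profit = 33902.7567 - 22609.5696 = 11293.1871

11293.1871 $


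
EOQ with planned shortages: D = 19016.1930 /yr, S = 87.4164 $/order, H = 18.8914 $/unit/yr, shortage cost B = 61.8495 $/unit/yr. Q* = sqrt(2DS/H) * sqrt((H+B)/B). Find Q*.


sqrt(2DS/H) = 419.5089
sqrt((H+B)/B) = 1.1426
Q* = 419.5089 * 1.1426 = 479.3137

479.3137 units


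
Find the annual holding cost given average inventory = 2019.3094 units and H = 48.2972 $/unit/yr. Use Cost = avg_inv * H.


Cost = 2019.3094 * 48.2972 = 97526.9900

97526.9900 $/yr


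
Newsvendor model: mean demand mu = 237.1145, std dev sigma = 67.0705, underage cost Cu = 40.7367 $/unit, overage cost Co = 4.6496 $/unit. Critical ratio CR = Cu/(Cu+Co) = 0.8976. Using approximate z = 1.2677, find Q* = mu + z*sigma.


CR = Cu/(Cu+Co) = 40.7367/(40.7367+4.6496) = 0.8976
z = 1.2677
Q* = 237.1145 + 1.2677 * 67.0705 = 322.1398

322.1398 units


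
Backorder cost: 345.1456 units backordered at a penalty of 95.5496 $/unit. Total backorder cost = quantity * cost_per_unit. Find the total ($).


Total = 345.1456 * 95.5496 = 32978.5240

32978.5240 $


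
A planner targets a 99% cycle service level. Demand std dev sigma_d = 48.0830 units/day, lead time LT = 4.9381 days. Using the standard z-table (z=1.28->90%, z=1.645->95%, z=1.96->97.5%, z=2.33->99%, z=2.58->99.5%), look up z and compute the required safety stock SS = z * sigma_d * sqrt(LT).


From the table, SL = 99% corresponds to z = 2.33
sqrt(LT) = sqrt(4.9381) = 2.2222
SS = 2.33 * 48.0830 * 2.2222 = 248.9588

248.9588 units


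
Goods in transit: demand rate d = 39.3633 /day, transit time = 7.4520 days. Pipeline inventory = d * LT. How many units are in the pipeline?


Pipeline = 39.3633 * 7.4520 = 293.3353

293.3353 units


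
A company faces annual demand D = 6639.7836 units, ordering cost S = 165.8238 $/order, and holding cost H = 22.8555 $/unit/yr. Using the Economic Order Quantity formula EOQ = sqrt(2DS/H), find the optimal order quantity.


2*D*S = 2 * 6639.7836 * 165.8238 = 2202068.2955
2*D*S/H = 96347.4129
EOQ = sqrt(96347.4129) = 310.3988

310.3988 units


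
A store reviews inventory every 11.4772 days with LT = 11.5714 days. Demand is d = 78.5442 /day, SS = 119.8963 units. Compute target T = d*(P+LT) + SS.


P + LT = 23.0486
d*(P+LT) = 78.5442 * 23.0486 = 1810.3338
T = 1810.3338 + 119.8963 = 1930.2301

1930.2301 units


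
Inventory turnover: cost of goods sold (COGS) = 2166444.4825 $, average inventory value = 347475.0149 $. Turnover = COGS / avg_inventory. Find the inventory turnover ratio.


Turnover = 2166444.4825 / 347475.0149 = 6.2348

6.2348


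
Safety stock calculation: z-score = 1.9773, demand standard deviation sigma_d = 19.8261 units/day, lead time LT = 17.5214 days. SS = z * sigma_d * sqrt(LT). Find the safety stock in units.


sqrt(LT) = sqrt(17.5214) = 4.1859
SS = 1.9773 * 19.8261 * 4.1859 = 164.0946

164.0946 units


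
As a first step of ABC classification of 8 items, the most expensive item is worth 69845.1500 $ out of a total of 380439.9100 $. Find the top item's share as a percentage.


Top item = 69845.1500
Total = 380439.9100
Percentage = 69845.1500 / 380439.9100 * 100 = 18.3590

18.3590%


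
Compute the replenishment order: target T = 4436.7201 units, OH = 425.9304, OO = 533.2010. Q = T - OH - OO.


Inventory position = OH + OO = 425.9304 + 533.2010 = 959.1314
Q = 4436.7201 - 959.1314 = 3477.5887

3477.5887 units


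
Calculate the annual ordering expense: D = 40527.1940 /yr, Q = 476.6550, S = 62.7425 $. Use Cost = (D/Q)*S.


Number of orders = D/Q = 85.0242
Cost = 85.0242 * 62.7425 = 5334.6288

5334.6288 $/yr


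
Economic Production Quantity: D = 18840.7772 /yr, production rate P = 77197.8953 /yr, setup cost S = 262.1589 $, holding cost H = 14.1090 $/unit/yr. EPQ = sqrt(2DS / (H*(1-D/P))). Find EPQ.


1 - D/P = 1 - 0.2441 = 0.7559
H*(1-D/P) = 10.6656
2DS = 9878554.8518
EPQ = sqrt(926208.5924) = 962.3973

962.3973 units


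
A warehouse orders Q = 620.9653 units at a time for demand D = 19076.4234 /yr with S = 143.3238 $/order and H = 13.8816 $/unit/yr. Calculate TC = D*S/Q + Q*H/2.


Ordering cost = D*S/Q = 4402.9924
Holding cost = Q*H/2 = 4309.9960
TC = 4402.9924 + 4309.9960 = 8712.9883

8712.9883 $/yr


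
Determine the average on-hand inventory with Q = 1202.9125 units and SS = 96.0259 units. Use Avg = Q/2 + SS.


Q/2 = 601.4562
Avg = 601.4562 + 96.0259 = 697.4821

697.4821 units


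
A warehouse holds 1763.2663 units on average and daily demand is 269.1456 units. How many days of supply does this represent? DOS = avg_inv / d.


DOS = 1763.2663 / 269.1456 = 6.5513

6.5513 days


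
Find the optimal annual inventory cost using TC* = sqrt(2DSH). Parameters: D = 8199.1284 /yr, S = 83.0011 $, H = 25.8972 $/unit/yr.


2*D*S*H = 35247988.8239
TC* = sqrt(35247988.8239) = 5937.0017

5937.0017 $/yr


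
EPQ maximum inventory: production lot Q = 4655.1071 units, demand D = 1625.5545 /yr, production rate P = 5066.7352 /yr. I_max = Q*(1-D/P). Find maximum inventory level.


D/P = 0.3208
1 - D/P = 0.6792
I_max = 4655.1071 * 0.6792 = 3161.6147

3161.6147 units


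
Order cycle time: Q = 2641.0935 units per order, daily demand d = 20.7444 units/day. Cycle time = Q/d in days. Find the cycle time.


Cycle = 2641.0935 / 20.7444 = 127.3160

127.3160 days


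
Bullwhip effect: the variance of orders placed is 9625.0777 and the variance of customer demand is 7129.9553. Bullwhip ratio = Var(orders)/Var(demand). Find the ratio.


BW = 9625.0777 / 7129.9553 = 1.3499

1.3499


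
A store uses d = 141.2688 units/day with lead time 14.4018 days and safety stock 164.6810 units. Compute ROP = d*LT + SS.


d*LT = 141.2688 * 14.4018 = 2034.5250
ROP = 2034.5250 + 164.6810 = 2199.2060

2199.2060 units


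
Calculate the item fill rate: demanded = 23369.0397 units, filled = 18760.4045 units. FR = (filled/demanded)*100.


FR = 18760.4045 / 23369.0397 * 100 = 80.2789

80.2789%


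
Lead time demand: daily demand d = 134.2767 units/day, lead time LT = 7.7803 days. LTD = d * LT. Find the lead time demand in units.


LTD = 134.2767 * 7.7803 = 1044.7130

1044.7130 units


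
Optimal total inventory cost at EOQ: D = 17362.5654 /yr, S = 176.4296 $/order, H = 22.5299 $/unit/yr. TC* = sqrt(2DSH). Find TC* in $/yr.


2*D*S*H = 138030354.6563
TC* = sqrt(138030354.6563) = 11748.6320

11748.6320 $/yr


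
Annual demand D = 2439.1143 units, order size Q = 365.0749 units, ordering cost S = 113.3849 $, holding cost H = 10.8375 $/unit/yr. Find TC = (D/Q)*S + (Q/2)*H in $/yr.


Ordering cost = D*S/Q = 757.5397
Holding cost = Q*H/2 = 1978.2496
TC = 757.5397 + 1978.2496 = 2735.7893

2735.7893 $/yr


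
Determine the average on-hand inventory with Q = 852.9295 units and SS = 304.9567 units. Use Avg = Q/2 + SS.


Q/2 = 426.4647
Avg = 426.4647 + 304.9567 = 731.4215

731.4215 units


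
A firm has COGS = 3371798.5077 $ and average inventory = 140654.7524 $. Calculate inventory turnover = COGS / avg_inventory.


Turnover = 3371798.5077 / 140654.7524 = 23.9722

23.9722


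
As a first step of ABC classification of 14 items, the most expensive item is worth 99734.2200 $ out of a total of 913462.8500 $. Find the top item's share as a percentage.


Top item = 99734.2200
Total = 913462.8500
Percentage = 99734.2200 / 913462.8500 * 100 = 10.9183

10.9183%


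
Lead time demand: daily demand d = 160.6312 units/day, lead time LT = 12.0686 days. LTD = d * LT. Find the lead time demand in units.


LTD = 160.6312 * 12.0686 = 1938.5937

1938.5937 units


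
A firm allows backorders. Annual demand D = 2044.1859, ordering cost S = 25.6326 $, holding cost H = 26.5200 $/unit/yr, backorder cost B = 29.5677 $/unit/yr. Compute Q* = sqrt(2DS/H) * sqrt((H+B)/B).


sqrt(2DS/H) = 62.8615
sqrt((H+B)/B) = 1.3773
Q* = 62.8615 * 1.3773 = 86.5784

86.5784 units


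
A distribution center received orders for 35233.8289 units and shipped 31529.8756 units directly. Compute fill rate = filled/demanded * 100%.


FR = 31529.8756 / 35233.8289 * 100 = 89.4875

89.4875%


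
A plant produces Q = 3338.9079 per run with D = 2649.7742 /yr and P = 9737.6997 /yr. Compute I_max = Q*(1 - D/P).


D/P = 0.2721
1 - D/P = 0.7279
I_max = 3338.9079 * 0.7279 = 2430.3410

2430.3410 units


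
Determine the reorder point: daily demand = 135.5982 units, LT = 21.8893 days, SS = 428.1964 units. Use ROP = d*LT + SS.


d*LT = 135.5982 * 21.8893 = 2968.1497
ROP = 2968.1497 + 428.1964 = 3396.3461

3396.3461 units


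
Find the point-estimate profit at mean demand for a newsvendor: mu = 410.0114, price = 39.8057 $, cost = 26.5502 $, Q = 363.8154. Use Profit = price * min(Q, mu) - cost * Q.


Sales at mu = min(363.8154, 410.0114) = 363.8154
Revenue = 39.8057 * 363.8154 = 14481.9267
Total cost = 26.5502 * 363.8154 = 9659.3716
Profit = 14481.9267 - 9659.3716 = 4822.5550

4822.5550 $


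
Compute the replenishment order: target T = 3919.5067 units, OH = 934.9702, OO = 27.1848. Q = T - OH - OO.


Inventory position = OH + OO = 934.9702 + 27.1848 = 962.1550
Q = 3919.5067 - 962.1550 = 2957.3517

2957.3517 units


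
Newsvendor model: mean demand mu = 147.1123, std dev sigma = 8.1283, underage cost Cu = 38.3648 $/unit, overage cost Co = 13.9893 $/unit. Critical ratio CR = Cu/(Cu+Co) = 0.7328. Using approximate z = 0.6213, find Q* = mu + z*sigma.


CR = Cu/(Cu+Co) = 38.3648/(38.3648+13.9893) = 0.7328
z = 0.6213
Q* = 147.1123 + 0.6213 * 8.1283 = 152.1624

152.1624 units


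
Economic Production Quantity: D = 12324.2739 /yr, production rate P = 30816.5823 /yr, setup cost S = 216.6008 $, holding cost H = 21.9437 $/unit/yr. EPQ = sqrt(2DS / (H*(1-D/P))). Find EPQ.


1 - D/P = 1 - 0.3999 = 0.6001
H*(1-D/P) = 13.1679
2DS = 5338895.1723
EPQ = sqrt(405447.7369) = 636.7478

636.7478 units


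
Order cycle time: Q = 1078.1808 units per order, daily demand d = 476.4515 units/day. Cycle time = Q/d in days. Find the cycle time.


Cycle = 1078.1808 / 476.4515 = 2.2629

2.2629 days


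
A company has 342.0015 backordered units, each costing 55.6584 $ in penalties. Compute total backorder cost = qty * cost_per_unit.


Total = 342.0015 * 55.6584 = 19035.2563

19035.2563 $


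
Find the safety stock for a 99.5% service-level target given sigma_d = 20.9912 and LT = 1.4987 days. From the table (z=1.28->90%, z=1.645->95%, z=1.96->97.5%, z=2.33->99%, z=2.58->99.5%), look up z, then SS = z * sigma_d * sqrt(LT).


From the table, SL = 99.5% corresponds to z = 2.58
sqrt(LT) = sqrt(1.4987) = 1.2242
SS = 2.58 * 20.9912 * 1.2242 = 66.3001

66.3001 units
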